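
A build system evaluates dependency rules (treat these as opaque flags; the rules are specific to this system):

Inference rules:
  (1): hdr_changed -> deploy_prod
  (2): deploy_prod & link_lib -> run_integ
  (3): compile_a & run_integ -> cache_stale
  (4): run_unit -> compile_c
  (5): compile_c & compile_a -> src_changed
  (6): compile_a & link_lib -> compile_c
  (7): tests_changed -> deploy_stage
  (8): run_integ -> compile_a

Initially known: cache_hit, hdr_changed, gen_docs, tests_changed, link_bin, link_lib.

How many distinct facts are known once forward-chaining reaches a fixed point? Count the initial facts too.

[1] (1) [hdr_changed -> deploy_prod]; (7) [tests_changed -> deploy_stage]. ⇒ new: deploy_prod, deploy_stage.
[2] (2) [deploy_prod & link_lib -> run_integ]. ⇒ new: run_integ.
[3] (8) [run_integ -> compile_a]. ⇒ new: compile_a.
[4] (3) [compile_a & run_integ -> cache_stale]; (6) [compile_a & link_lib -> compile_c]. ⇒ new: cache_stale, compile_c.
[5] (5) [compile_c & compile_a -> src_changed]. ⇒ new: src_changed.
Closure: {cache_hit, cache_stale, compile_a, compile_c, deploy_prod, deploy_stage, gen_docs, hdr_changed, link_bin, link_lib, run_integ, src_changed, tests_changed} — 13 facts.

13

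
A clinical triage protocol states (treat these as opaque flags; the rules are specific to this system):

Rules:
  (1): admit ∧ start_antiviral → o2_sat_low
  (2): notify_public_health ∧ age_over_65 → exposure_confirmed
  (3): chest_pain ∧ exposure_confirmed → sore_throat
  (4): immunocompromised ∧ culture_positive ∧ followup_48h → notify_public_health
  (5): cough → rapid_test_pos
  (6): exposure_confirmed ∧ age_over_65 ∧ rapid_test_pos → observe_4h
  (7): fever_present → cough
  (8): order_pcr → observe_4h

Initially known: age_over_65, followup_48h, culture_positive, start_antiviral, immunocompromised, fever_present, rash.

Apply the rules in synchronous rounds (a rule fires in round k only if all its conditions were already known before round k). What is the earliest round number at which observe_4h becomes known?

3

Round 1 fires (4), (7), giving notify_public_health, cough.
Round 2 fires (2), (5), giving exposure_confirmed, rapid_test_pos.
Round 3 fires (6), giving observe_4h.
observe_4h first appears in round 3.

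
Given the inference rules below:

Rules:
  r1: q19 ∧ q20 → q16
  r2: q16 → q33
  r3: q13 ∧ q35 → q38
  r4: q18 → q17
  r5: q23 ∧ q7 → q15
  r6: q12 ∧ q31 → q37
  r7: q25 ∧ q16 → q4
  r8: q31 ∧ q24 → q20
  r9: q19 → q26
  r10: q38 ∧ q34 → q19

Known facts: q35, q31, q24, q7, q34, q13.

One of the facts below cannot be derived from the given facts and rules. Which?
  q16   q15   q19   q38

q15

Round 1: r3 [q13 ∧ q35 → q38]; r8 [q31 ∧ q24 → q20]. Adds q38, q20.
Round 2: r10 [q38 ∧ q34 → q19]. Adds q19.
Round 3: r1 [q19 ∧ q20 → q16]; r9 [q19 → q26]. Adds q16, q26.
Round 4: r2 [q16 → q33]. Adds q33.
Derived: q16 (round 3), q19 (round 2), q38 (round 1). q15 never appears in any round.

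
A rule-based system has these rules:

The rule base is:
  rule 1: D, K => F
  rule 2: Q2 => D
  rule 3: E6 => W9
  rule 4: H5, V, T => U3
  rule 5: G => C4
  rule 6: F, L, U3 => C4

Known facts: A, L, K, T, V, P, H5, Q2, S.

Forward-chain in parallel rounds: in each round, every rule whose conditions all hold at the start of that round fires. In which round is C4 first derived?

3

Round 1: rule 2 [Q2 => D]; rule 4 [H5, V, T => U3]. New: D, U3.
Round 2: rule 1 [D, K => F]. New: F.
Round 3: rule 6 [F, L, U3 => C4]. New: C4.
C4 first appears in round 3.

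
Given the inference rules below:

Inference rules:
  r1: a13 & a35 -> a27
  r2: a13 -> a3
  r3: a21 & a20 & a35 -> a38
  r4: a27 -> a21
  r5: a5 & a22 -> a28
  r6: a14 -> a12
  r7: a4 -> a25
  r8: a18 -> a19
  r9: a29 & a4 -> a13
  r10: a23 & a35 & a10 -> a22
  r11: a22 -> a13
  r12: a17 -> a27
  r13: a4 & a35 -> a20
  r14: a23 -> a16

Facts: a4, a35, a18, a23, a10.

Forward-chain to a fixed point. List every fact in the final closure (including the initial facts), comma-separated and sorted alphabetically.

a10, a13, a16, a18, a19, a20, a21, a22, a23, a25, a27, a3, a35, a38, a4

Round 1 fires r7, r8, r10, r13, r14, giving a25, a19, a22, a20, a16.
Round 2 fires r11, giving a13.
Round 3 fires r1, r2, giving a27, a3.
Round 4 fires r4, giving a21.
Round 5 fires r3, giving a38.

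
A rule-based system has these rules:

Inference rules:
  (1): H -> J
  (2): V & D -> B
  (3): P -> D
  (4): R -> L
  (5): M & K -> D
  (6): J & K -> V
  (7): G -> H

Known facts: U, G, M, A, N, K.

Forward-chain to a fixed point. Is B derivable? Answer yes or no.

yes

Round 1: (5) [M & K -> D]; (7) [G -> H]. New: D, H.
Round 2: (1) [H -> J]. New: J.
Round 3: (6) [J & K -> V]. New: V.
Round 4: (2) [V & D -> B]. New: B.
B appears in round 4, so it is derivable.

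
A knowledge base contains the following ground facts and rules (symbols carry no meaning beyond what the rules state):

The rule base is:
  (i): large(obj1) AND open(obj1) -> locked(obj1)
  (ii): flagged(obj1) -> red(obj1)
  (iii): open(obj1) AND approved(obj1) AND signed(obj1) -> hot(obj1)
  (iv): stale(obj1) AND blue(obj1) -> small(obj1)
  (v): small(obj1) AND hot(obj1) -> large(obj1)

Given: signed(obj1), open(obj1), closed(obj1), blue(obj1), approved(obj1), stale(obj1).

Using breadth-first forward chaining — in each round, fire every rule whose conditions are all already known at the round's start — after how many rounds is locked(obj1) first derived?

[1] (iii) [open(obj1) AND approved(obj1) AND signed(obj1) -> hot(obj1)]; (iv) [stale(obj1) AND blue(obj1) -> small(obj1)]. ⇒ new: hot(obj1), small(obj1).
[2] (v) [small(obj1) AND hot(obj1) -> large(obj1)]. ⇒ new: large(obj1).
[3] (i) [large(obj1) AND open(obj1) -> locked(obj1)]. ⇒ new: locked(obj1).
locked(obj1) first appears in round 3.

3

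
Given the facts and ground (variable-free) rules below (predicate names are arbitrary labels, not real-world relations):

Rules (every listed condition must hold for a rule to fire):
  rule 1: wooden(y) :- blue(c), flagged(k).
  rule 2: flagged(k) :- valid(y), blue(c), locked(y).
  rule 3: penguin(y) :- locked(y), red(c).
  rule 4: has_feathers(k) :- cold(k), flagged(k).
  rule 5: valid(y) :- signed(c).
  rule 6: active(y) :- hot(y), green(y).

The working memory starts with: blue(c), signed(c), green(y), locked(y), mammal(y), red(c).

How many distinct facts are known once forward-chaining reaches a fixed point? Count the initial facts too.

[1] rule 3 [penguin(y) :- locked(y), red(c).]; rule 5 [valid(y) :- signed(c).]. ⇒ new: penguin(y), valid(y).
[2] rule 2 [flagged(k) :- valid(y), blue(c), locked(y).]. ⇒ new: flagged(k).
[3] rule 1 [wooden(y) :- blue(c), flagged(k).]. ⇒ new: wooden(y).
Closure: {blue(c), flagged(k), green(y), locked(y), mammal(y), penguin(y), red(c), signed(c), valid(y), wooden(y)} — 10 facts.

10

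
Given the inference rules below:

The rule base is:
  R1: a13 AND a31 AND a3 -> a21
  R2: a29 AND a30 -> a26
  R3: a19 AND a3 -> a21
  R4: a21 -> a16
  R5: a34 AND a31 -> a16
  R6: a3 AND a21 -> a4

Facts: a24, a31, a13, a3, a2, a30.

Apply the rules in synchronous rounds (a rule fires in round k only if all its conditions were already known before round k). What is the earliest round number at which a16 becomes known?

2

Round 1: R1 [a13 AND a31 AND a3 -> a21]. New: a21.
Round 2: R4 [a21 -> a16]; R6 [a3 AND a21 -> a4]. New: a16, a4.
a16 first appears in round 2.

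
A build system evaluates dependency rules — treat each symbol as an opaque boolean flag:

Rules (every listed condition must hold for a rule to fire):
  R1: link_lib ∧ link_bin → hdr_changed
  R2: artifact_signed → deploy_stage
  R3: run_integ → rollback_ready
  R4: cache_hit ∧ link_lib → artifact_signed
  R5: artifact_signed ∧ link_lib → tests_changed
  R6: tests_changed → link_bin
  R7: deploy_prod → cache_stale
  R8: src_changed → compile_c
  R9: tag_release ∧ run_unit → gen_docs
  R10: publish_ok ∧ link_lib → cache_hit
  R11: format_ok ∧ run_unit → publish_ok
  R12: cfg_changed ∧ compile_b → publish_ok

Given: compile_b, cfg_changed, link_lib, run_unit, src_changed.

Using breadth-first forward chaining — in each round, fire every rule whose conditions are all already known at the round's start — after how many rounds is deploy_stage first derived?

Round 1 fires R8, R12, giving compile_c, publish_ok.
Round 2 fires R10, giving cache_hit.
Round 3 fires R4, giving artifact_signed.
Round 4 fires R2, R5, giving deploy_stage, tests_changed.
deploy_stage first appears in round 4.

4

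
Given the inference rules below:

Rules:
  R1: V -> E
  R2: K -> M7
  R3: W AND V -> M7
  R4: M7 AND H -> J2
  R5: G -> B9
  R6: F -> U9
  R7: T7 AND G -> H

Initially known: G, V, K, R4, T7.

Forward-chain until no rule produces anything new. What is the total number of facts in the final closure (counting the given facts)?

Round 1 — R1, R2, R5, R7, derive E, M7, B9, H.
Round 2 — R4, derive J2.
Closure: {B9, E, G, H, J2, K, M7, R4, T7, V} — 10 facts.

10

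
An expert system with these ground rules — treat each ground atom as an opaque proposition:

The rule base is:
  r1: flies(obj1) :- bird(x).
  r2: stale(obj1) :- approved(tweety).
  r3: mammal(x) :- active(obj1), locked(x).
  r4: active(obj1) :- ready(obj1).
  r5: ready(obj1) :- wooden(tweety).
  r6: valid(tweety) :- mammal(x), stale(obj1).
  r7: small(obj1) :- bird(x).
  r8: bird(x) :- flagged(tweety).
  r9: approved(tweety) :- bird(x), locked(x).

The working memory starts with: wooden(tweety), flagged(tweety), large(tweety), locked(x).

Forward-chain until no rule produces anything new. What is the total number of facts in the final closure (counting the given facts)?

13

Round 1: r5 [ready(obj1) :- wooden(tweety).]; r8 [bird(x) :- flagged(tweety).]. New: ready(obj1), bird(x).
Round 2: r1 [flies(obj1) :- bird(x).]; r4 [active(obj1) :- ready(obj1).]; r7 [small(obj1) :- bird(x).]; r9 [approved(tweety) :- bird(x), locked(x).]. New: flies(obj1), active(obj1), small(obj1), approved(tweety).
Round 3: r2 [stale(obj1) :- approved(tweety).]; r3 [mammal(x) :- active(obj1), locked(x).]. New: stale(obj1), mammal(x).
Round 4: r6 [valid(tweety) :- mammal(x), stale(obj1).]. New: valid(tweety).
Closure: {active(obj1), approved(tweety), bird(x), flagged(tweety), flies(obj1), large(tweety), locked(x), mammal(x), ready(obj1), small(obj1), stale(obj1), valid(tweety), wooden(tweety)} — 13 facts.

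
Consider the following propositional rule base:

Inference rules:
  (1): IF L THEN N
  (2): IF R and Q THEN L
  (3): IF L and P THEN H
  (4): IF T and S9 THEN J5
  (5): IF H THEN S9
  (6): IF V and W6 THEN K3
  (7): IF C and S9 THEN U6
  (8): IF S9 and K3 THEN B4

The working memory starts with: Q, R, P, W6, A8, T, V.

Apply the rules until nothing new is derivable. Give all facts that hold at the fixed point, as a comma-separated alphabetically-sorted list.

A8, B4, H, J5, K3, L, N, P, Q, R, S9, T, V, W6

[1] (2) [IF R and Q THEN L]; (6) [IF V and W6 THEN K3]. ⇒ new: L, K3.
[2] (1) [IF L THEN N]; (3) [IF L and P THEN H]. ⇒ new: N, H.
[3] (5) [IF H THEN S9]. ⇒ new: S9.
[4] (4) [IF T and S9 THEN J5]; (8) [IF S9 and K3 THEN B4]. ⇒ new: J5, B4.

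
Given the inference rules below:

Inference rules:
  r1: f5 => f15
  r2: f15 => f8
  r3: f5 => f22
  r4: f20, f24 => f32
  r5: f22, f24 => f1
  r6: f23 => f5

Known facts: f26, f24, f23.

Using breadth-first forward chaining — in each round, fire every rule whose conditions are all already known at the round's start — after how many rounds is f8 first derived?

[1] r6 [f23 => f5]. ⇒ new: f5.
[2] r1 [f5 => f15]; r3 [f5 => f22]. ⇒ new: f15, f22.
[3] r2 [f15 => f8]; r5 [f22, f24 => f1]. ⇒ new: f8, f1.
f8 first appears in round 3.

3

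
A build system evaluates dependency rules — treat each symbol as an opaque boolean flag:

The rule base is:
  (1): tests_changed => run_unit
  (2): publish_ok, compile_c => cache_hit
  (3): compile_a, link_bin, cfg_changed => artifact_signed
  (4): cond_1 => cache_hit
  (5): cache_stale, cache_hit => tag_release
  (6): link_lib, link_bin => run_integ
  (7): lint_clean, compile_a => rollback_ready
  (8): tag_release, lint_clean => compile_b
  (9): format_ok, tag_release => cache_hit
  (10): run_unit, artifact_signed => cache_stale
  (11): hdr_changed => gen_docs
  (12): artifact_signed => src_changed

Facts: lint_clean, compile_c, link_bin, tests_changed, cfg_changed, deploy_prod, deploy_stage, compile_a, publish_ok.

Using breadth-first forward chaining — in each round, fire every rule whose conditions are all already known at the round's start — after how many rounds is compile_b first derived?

Round 1: (1) [tests_changed => run_unit]; (2) [publish_ok, compile_c => cache_hit]; (3) [compile_a, link_bin, cfg_changed => artifact_signed]; (7) [lint_clean, compile_a => rollback_ready]. Adds run_unit, cache_hit, artifact_signed, rollback_ready.
Round 2: (10) [run_unit, artifact_signed => cache_stale]; (12) [artifact_signed => src_changed]. Adds cache_stale, src_changed.
Round 3: (5) [cache_stale, cache_hit => tag_release]. Adds tag_release.
Round 4: (8) [tag_release, lint_clean => compile_b]. Adds compile_b.
compile_b first appears in round 4.

4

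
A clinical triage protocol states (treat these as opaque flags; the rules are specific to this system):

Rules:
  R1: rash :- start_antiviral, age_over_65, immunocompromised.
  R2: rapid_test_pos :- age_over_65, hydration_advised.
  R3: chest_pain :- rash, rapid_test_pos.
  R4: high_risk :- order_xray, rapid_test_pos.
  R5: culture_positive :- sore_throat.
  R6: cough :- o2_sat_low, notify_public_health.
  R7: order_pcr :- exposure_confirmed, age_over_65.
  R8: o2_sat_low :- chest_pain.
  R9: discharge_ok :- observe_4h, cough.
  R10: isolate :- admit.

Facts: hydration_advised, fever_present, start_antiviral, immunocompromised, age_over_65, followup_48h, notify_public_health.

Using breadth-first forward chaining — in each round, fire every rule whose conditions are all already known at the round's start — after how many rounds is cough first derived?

Round 1 fires R1, R2, giving rash, rapid_test_pos.
Round 2 fires R3, giving chest_pain.
Round 3 fires R8, giving o2_sat_low.
Round 4 fires R6, giving cough.
cough first appears in round 4.

4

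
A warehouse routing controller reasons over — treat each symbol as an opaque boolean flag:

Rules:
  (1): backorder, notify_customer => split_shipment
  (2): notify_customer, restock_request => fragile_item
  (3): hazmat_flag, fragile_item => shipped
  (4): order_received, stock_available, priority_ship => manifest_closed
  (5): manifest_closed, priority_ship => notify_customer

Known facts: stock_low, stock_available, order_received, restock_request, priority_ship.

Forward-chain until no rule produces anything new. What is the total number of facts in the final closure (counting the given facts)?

Round 1: (4) [order_received, stock_available, priority_ship => manifest_closed]. Adds manifest_closed.
Round 2: (5) [manifest_closed, priority_ship => notify_customer]. Adds notify_customer.
Round 3: (2) [notify_customer, restock_request => fragile_item]. Adds fragile_item.
Closure: {fragile_item, manifest_closed, notify_customer, order_received, priority_ship, restock_request, stock_available, stock_low} — 8 facts.

8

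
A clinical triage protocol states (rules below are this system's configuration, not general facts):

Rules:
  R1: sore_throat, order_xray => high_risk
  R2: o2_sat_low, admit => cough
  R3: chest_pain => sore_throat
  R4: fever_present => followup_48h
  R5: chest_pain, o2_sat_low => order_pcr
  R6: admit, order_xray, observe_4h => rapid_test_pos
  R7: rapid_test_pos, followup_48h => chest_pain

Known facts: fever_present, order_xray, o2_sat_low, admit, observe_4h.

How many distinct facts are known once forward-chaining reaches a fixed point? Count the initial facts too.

[1] R2 [o2_sat_low, admit => cough]; R4 [fever_present => followup_48h]; R6 [admit, order_xray, observe_4h => rapid_test_pos]. ⇒ new: cough, followup_48h, rapid_test_pos.
[2] R7 [rapid_test_pos, followup_48h => chest_pain]. ⇒ new: chest_pain.
[3] R3 [chest_pain => sore_throat]; R5 [chest_pain, o2_sat_low => order_pcr]. ⇒ new: sore_throat, order_pcr.
[4] R1 [sore_throat, order_xray => high_risk]. ⇒ new: high_risk.
Closure: {admit, chest_pain, cough, fever_present, followup_48h, high_risk, o2_sat_low, observe_4h, order_pcr, order_xray, rapid_test_pos, sore_throat} — 12 facts.

12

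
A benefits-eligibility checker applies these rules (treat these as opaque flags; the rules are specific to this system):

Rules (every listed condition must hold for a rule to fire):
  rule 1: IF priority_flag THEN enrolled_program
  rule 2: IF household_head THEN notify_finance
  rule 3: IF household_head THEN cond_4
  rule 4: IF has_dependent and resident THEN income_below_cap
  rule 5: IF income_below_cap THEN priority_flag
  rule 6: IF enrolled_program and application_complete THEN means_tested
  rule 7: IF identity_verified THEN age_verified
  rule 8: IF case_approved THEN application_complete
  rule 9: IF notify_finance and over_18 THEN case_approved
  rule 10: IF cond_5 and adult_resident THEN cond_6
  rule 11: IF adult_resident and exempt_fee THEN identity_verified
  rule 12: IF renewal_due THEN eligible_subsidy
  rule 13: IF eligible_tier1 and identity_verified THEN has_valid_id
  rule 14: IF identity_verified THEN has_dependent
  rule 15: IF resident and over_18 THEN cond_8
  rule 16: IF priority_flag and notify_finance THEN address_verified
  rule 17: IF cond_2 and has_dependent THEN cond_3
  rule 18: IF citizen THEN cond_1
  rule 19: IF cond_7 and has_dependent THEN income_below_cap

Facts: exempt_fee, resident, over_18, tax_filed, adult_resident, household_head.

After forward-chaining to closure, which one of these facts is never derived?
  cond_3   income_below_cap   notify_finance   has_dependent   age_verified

cond_3

Round 1 fires rule 2, rule 3, rule 11, rule 15, giving notify_finance, cond_4, identity_verified, cond_8.
Round 2 fires rule 7, rule 9, rule 14, giving age_verified, case_approved, has_dependent.
Round 3 fires rule 4, rule 8, giving income_below_cap, application_complete.
Round 4 fires rule 5, giving priority_flag.
Round 5 fires rule 1, rule 16, giving enrolled_program, address_verified.
Round 6 fires rule 6, giving means_tested.
Derived: income_below_cap (round 3), has_dependent (round 2), age_verified (round 2), notify_finance (round 1). cond_3 never appears in any round.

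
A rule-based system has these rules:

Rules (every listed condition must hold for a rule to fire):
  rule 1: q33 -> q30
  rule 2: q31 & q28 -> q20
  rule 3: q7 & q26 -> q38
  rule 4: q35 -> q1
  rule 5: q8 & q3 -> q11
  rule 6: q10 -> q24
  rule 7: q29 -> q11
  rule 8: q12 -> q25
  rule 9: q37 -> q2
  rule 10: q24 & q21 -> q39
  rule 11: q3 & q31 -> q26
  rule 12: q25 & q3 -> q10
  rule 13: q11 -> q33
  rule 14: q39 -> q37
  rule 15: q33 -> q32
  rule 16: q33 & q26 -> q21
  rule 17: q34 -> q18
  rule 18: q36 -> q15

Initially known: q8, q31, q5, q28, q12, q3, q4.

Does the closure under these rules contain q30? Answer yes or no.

[1] rule 2 [q31 & q28 -> q20]; rule 5 [q8 & q3 -> q11]; rule 8 [q12 -> q25]; rule 11 [q3 & q31 -> q26]. ⇒ new: q20, q11, q25, q26.
[2] rule 12 [q25 & q3 -> q10]; rule 13 [q11 -> q33]. ⇒ new: q10, q33.
[3] rule 1 [q33 -> q30]; rule 6 [q10 -> q24]; rule 15 [q33 -> q32]; rule 16 [q33 & q26 -> q21]. ⇒ new: q30, q24, q32, q21.
[4] rule 10 [q24 & q21 -> q39]. ⇒ new: q39.
[5] rule 14 [q39 -> q37]. ⇒ new: q37.
[6] rule 9 [q37 -> q2]. ⇒ new: q2.
q30 appears in round 3, so it is derivable.

yes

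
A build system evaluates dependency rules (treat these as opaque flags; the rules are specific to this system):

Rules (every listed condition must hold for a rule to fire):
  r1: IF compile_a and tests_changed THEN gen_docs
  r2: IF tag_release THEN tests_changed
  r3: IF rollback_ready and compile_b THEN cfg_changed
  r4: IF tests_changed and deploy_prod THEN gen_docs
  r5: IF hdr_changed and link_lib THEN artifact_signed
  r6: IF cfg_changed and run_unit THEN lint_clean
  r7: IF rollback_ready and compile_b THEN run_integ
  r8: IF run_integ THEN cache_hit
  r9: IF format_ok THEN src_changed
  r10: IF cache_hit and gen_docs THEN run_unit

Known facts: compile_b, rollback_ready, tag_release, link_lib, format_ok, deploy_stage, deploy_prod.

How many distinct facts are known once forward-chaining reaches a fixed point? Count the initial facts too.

15

Round 1 — r2, r3, r7, r9, derive tests_changed, cfg_changed, run_integ, src_changed.
Round 2 — r4, r8, derive gen_docs, cache_hit.
Round 3 — r10, derive run_unit.
Round 4 — r6, derive lint_clean.
Closure: {cache_hit, cfg_changed, compile_b, deploy_prod, deploy_stage, format_ok, gen_docs, link_lib, lint_clean, rollback_ready, run_integ, run_unit, src_changed, tag_release, tests_changed} — 15 facts.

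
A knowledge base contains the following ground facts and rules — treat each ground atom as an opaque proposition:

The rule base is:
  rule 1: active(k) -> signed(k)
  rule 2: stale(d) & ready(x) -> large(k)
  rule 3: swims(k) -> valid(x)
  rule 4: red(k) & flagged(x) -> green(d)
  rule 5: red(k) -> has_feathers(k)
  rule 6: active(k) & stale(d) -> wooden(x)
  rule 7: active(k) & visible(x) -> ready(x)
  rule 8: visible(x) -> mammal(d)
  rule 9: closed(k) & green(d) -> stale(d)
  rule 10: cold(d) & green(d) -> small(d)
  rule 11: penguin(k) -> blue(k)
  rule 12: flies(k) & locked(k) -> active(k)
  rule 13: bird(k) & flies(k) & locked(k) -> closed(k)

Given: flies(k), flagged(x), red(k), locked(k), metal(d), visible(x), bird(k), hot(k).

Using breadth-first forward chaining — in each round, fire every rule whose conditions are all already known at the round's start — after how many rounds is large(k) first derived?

Round 1: rule 4 [red(k) & flagged(x) -> green(d)]; rule 5 [red(k) -> has_feathers(k)]; rule 8 [visible(x) -> mammal(d)]; rule 12 [flies(k) & locked(k) -> active(k)]; rule 13 [bird(k) & flies(k) & locked(k) -> closed(k)]. Adds green(d), has_feathers(k), mammal(d), active(k), closed(k).
Round 2: rule 1 [active(k) -> signed(k)]; rule 7 [active(k) & visible(x) -> ready(x)]; rule 9 [closed(k) & green(d) -> stale(d)]. Adds signed(k), ready(x), stale(d).
Round 3: rule 2 [stale(d) & ready(x) -> large(k)]; rule 6 [active(k) & stale(d) -> wooden(x)]. Adds large(k), wooden(x).
large(k) first appears in round 3.

3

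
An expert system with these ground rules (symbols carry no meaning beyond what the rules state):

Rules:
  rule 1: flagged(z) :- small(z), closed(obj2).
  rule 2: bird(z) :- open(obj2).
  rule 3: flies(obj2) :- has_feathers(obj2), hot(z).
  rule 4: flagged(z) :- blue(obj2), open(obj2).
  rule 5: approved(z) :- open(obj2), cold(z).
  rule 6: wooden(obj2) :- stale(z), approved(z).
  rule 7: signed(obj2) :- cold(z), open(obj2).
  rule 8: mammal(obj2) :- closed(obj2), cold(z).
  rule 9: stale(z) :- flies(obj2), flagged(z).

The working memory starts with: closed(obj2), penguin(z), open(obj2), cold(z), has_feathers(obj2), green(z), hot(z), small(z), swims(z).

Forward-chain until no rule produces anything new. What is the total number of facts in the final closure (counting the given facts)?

[1] rule 1 [flagged(z) :- small(z), closed(obj2).]; rule 2 [bird(z) :- open(obj2).]; rule 3 [flies(obj2) :- has_feathers(obj2), hot(z).]; rule 5 [approved(z) :- open(obj2), cold(z).]; rule 7 [signed(obj2) :- cold(z), open(obj2).]; rule 8 [mammal(obj2) :- closed(obj2), cold(z).]. ⇒ new: flagged(z), bird(z), flies(obj2), approved(z), signed(obj2), mammal(obj2).
[2] rule 9 [stale(z) :- flies(obj2), flagged(z).]. ⇒ new: stale(z).
[3] rule 6 [wooden(obj2) :- stale(z), approved(z).]. ⇒ new: wooden(obj2).
Closure: {approved(z), bird(z), closed(obj2), cold(z), flagged(z), flies(obj2), green(z), has_feathers(obj2), hot(z), mammal(obj2), open(obj2), penguin(z), signed(obj2), small(z), stale(z), swims(z), wooden(obj2)} — 17 facts.

17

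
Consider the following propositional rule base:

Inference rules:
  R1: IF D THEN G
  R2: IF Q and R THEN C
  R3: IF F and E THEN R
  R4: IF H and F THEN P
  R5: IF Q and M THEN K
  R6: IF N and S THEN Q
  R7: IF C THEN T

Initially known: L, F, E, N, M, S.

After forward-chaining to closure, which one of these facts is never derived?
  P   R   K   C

P

Round 1 fires R3, R6, giving R, Q.
Round 2 fires R2, R5, giving C, K.
Round 3 fires R7, giving T.
Derived: C (round 2), K (round 2), R (round 1). P never appears in any round.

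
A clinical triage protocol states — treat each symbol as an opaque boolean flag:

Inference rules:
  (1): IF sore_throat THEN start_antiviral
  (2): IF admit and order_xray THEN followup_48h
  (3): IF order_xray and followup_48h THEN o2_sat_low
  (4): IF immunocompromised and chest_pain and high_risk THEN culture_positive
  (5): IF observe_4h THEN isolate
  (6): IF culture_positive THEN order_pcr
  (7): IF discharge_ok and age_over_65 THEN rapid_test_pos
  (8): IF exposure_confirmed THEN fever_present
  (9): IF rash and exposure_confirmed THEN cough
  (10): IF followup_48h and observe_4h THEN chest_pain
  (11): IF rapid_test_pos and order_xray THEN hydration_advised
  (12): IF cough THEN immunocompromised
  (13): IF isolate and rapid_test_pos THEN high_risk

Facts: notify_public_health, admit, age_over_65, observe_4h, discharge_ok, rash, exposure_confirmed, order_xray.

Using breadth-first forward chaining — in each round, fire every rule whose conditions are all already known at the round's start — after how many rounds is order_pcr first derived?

4

Round 1 fires (2), (5), (7), (8), (9), giving followup_48h, isolate, rapid_test_pos, fever_present, cough.
Round 2 fires (3), (10), (11), (12), (13), giving o2_sat_low, chest_pain, hydration_advised, immunocompromised, high_risk.
Round 3 fires (4), giving culture_positive.
Round 4 fires (6), giving order_pcr.
order_pcr first appears in round 4.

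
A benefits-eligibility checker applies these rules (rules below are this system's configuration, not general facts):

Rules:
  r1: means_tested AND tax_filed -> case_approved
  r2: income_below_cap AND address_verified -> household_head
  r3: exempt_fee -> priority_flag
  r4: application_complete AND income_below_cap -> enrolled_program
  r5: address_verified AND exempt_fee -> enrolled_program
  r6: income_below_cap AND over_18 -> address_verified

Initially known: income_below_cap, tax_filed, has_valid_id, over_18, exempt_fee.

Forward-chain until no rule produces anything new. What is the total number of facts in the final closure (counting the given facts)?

9

Round 1: r3 [exempt_fee -> priority_flag]; r6 [income_below_cap AND over_18 -> address_verified]. New: priority_flag, address_verified.
Round 2: r2 [income_below_cap AND address_verified -> household_head]; r5 [address_verified AND exempt_fee -> enrolled_program]. New: household_head, enrolled_program.
Closure: {address_verified, enrolled_program, exempt_fee, has_valid_id, household_head, income_below_cap, over_18, priority_flag, tax_filed} — 9 facts.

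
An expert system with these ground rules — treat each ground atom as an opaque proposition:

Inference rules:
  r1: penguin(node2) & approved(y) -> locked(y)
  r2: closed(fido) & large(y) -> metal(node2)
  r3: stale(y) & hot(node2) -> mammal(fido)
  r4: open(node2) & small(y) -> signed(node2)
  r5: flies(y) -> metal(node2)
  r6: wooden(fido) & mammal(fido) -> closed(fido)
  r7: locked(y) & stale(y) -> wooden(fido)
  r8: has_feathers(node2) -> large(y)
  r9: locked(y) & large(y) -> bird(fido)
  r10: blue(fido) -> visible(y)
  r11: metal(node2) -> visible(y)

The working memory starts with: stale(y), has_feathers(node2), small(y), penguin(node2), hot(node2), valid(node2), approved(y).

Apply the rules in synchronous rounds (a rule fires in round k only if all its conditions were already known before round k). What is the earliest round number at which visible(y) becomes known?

5

Round 1 — r1, r3, r8, derive locked(y), mammal(fido), large(y).
Round 2 — r7, r9, derive wooden(fido), bird(fido).
Round 3 — r6, derive closed(fido).
Round 4 — r2, derive metal(node2).
Round 5 — r11, derive visible(y).
visible(y) first appears in round 5.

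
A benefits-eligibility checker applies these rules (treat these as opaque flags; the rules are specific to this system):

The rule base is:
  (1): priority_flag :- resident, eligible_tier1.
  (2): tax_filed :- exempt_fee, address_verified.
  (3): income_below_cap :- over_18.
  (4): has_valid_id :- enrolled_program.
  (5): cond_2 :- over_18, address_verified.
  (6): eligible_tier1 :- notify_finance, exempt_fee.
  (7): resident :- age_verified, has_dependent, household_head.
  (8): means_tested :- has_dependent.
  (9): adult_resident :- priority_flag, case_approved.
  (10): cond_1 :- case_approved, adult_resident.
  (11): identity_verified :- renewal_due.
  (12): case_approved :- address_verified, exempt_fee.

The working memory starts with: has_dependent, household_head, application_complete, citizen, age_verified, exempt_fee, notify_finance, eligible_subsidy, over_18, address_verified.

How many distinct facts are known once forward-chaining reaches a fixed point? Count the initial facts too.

20

Round 1: (2) [tax_filed :- exempt_fee, address_verified.]; (3) [income_below_cap :- over_18.]; (5) [cond_2 :- over_18, address_verified.]; (6) [eligible_tier1 :- notify_finance, exempt_fee.]; (7) [resident :- age_verified, has_dependent, household_head.]; (8) [means_tested :- has_dependent.]; (12) [case_approved :- address_verified, exempt_fee.]. New: tax_filed, income_below_cap, cond_2, eligible_tier1, resident, means_tested, case_approved.
Round 2: (1) [priority_flag :- resident, eligible_tier1.]. New: priority_flag.
Round 3: (9) [adult_resident :- priority_flag, case_approved.]. New: adult_resident.
Round 4: (10) [cond_1 :- case_approved, adult_resident.]. New: cond_1.
Closure: {address_verified, adult_resident, age_verified, application_complete, case_approved, citizen, cond_1, cond_2, eligible_subsidy, eligible_tier1, exempt_fee, has_dependent, household_head, income_below_cap, means_tested, notify_finance, over_18, priority_flag, resident, tax_filed} — 20 facts.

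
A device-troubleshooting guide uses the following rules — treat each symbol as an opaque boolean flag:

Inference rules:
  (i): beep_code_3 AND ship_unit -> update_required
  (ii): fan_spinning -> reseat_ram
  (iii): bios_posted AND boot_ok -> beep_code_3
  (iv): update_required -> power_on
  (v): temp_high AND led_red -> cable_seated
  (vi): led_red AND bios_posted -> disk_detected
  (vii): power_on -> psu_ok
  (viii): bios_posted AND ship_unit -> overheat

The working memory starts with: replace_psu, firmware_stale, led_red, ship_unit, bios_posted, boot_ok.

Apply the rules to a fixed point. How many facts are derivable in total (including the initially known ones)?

12

[1] (iii) [bios_posted AND boot_ok -> beep_code_3]; (vi) [led_red AND bios_posted -> disk_detected]; (viii) [bios_posted AND ship_unit -> overheat]. ⇒ new: beep_code_3, disk_detected, overheat.
[2] (i) [beep_code_3 AND ship_unit -> update_required]. ⇒ new: update_required.
[3] (iv) [update_required -> power_on]. ⇒ new: power_on.
[4] (vii) [power_on -> psu_ok]. ⇒ new: psu_ok.
Closure: {beep_code_3, bios_posted, boot_ok, disk_detected, firmware_stale, led_red, overheat, power_on, psu_ok, replace_psu, ship_unit, update_required} — 12 facts.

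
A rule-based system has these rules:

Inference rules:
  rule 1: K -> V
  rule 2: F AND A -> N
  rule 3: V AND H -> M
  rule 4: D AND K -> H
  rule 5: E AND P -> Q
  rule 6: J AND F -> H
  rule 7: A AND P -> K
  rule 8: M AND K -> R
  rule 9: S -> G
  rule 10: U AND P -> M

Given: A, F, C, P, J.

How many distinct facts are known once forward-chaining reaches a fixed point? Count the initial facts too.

Round 1 — rule 2, rule 6, rule 7, derive N, H, K.
Round 2 — rule 1, derive V.
Round 3 — rule 3, derive M.
Round 4 — rule 8, derive R.
Closure: {A, C, F, H, J, K, M, N, P, R, V} — 11 facts.

11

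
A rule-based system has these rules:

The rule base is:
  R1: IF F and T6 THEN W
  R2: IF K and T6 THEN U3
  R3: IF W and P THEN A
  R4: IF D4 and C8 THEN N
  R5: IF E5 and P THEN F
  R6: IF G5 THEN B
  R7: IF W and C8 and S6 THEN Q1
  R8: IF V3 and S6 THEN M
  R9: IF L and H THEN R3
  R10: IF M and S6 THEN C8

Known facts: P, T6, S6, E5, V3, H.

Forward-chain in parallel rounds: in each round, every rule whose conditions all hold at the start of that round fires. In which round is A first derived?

Round 1: R5 [IF E5 and P THEN F]; R8 [IF V3 and S6 THEN M]. Adds F, M.
Round 2: R1 [IF F and T6 THEN W]; R10 [IF M and S6 THEN C8]. Adds W, C8.
Round 3: R3 [IF W and P THEN A]; R7 [IF W and C8 and S6 THEN Q1]. Adds A, Q1.
A first appears in round 3.

3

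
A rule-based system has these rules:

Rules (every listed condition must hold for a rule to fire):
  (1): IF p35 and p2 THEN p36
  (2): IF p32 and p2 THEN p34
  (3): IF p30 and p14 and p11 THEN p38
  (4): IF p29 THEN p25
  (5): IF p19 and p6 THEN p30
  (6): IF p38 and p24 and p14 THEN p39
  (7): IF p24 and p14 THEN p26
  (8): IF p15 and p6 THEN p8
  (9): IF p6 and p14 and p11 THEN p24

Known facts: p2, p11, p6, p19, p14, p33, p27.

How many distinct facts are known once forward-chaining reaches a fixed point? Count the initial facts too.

Round 1 — (5), (9), derive p30, p24.
Round 2 — (3), (7), derive p38, p26.
Round 3 — (6), derive p39.
Closure: {p11, p14, p19, p2, p24, p26, p27, p30, p33, p38, p39, p6} — 12 facts.

12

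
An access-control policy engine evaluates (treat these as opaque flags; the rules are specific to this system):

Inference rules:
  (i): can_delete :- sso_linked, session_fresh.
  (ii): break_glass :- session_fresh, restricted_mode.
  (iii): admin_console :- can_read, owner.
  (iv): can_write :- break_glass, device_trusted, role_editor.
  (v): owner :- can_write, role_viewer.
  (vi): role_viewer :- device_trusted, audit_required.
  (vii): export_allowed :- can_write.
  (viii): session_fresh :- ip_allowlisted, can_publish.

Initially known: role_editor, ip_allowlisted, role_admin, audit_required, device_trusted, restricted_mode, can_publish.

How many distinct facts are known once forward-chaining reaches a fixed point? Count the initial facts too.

Round 1: (vi) [role_viewer :- device_trusted, audit_required.]; (viii) [session_fresh :- ip_allowlisted, can_publish.]. New: role_viewer, session_fresh.
Round 2: (ii) [break_glass :- session_fresh, restricted_mode.]. New: break_glass.
Round 3: (iv) [can_write :- break_glass, device_trusted, role_editor.]. New: can_write.
Round 4: (v) [owner :- can_write, role_viewer.]; (vii) [export_allowed :- can_write.]. New: owner, export_allowed.
Closure: {audit_required, break_glass, can_publish, can_write, device_trusted, export_allowed, ip_allowlisted, owner, restricted_mode, role_admin, role_editor, role_viewer, session_fresh} — 13 facts.

13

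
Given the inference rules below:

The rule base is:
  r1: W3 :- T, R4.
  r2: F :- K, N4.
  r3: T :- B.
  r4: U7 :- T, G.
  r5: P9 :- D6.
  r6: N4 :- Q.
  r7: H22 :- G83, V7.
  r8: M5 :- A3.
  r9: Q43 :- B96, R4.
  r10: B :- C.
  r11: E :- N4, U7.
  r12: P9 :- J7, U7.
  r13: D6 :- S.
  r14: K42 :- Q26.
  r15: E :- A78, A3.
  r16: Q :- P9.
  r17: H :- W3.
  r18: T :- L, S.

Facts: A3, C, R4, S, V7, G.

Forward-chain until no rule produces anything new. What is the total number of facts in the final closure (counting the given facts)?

17

[1] r8 [M5 :- A3.]; r10 [B :- C.]; r13 [D6 :- S.]. ⇒ new: M5, B, D6.
[2] r3 [T :- B.]; r5 [P9 :- D6.]. ⇒ new: T, P9.
[3] r1 [W3 :- T, R4.]; r4 [U7 :- T, G.]; r16 [Q :- P9.]. ⇒ new: W3, U7, Q.
[4] r6 [N4 :- Q.]; r17 [H :- W3.]. ⇒ new: N4, H.
[5] r11 [E :- N4, U7.]. ⇒ new: E.
Closure: {A3, B, C, D6, E, G, H, M5, N4, P9, Q, R4, S, T, U7, V7, W3} — 17 facts.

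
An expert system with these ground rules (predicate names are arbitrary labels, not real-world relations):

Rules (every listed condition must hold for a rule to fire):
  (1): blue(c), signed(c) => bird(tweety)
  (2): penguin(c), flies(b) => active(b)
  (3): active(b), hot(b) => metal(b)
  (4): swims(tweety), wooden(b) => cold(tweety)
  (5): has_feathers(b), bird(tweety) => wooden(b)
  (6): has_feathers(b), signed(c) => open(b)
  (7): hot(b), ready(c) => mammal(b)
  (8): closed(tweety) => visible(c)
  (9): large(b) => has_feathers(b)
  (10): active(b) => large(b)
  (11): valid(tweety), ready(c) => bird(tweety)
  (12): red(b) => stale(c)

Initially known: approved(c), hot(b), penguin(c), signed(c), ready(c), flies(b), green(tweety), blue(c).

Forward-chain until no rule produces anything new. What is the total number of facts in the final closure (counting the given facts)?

16

Round 1 — (1), (2), (7), derive bird(tweety), active(b), mammal(b).
Round 2 — (3), (10), derive metal(b), large(b).
Round 3 — (9), derive has_feathers(b).
Round 4 — (5), (6), derive wooden(b), open(b).
Closure: {active(b), approved(c), bird(tweety), blue(c), flies(b), green(tweety), has_feathers(b), hot(b), large(b), mammal(b), metal(b), open(b), penguin(c), ready(c), signed(c), wooden(b)} — 16 facts.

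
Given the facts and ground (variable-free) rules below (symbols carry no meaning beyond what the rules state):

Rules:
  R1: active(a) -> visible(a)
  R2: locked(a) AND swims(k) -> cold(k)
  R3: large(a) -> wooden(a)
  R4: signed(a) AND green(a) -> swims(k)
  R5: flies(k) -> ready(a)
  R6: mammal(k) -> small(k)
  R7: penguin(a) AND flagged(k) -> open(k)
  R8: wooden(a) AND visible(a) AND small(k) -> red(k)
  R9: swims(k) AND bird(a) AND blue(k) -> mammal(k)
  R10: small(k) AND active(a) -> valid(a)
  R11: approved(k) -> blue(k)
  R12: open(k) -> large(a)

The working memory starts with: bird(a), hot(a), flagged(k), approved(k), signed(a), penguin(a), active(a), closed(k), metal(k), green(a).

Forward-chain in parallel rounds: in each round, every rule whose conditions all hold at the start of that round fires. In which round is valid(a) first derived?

4

Round 1 fires R1, R4, R7, R11, giving visible(a), swims(k), open(k), blue(k).
Round 2 fires R9, R12, giving mammal(k), large(a).
Round 3 fires R3, R6, giving wooden(a), small(k).
Round 4 fires R8, R10, giving red(k), valid(a).
valid(a) first appears in round 4.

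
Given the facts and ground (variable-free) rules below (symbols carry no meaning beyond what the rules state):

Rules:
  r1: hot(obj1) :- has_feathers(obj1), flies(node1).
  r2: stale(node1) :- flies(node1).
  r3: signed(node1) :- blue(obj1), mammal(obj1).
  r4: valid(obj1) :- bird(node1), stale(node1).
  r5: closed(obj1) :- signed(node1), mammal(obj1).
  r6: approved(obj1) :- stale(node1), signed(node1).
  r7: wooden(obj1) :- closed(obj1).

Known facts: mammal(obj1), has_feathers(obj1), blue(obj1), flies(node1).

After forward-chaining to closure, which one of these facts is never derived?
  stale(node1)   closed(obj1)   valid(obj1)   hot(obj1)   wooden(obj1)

valid(obj1)

Round 1 fires r1, r2, r3, giving hot(obj1), stale(node1), signed(node1).
Round 2 fires r5, r6, giving closed(obj1), approved(obj1).
Round 3 fires r7, giving wooden(obj1).
Derived: stale(node1) (round 1), wooden(obj1) (round 3), hot(obj1) (round 1), closed(obj1) (round 2). valid(obj1) never appears in any round.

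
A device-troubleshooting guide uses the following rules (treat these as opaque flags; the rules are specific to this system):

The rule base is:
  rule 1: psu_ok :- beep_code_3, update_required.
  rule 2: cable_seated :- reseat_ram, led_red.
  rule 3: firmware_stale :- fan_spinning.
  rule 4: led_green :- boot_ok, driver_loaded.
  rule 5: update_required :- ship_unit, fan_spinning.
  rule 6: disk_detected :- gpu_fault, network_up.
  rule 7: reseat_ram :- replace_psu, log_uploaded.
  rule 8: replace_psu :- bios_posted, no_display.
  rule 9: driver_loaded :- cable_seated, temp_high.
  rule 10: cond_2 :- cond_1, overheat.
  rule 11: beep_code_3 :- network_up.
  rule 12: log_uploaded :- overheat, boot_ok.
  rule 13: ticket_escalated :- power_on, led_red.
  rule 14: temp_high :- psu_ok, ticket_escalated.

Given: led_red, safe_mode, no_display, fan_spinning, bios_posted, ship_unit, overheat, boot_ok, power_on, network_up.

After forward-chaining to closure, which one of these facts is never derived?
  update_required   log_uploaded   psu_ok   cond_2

cond_2

Round 1 — rule 3, rule 5, rule 8, rule 11, rule 12, rule 13, derive firmware_stale, update_required, replace_psu, beep_code_3, log_uploaded, ticket_escalated.
Round 2 — rule 1, rule 7, derive psu_ok, reseat_ram.
Round 3 — rule 2, rule 14, derive cable_seated, temp_high.
Round 4 — rule 9, derive driver_loaded.
Round 5 — rule 4, derive led_green.
Derived: update_required (round 1), psu_ok (round 2), log_uploaded (round 1). cond_2 never appears in any round.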